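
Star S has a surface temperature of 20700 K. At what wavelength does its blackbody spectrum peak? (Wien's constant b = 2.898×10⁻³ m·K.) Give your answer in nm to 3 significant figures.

140 nm

λ_max = b/T = 2.898×10⁻³ / 20700 = 1.40×10^-7 m = 140.0 nm.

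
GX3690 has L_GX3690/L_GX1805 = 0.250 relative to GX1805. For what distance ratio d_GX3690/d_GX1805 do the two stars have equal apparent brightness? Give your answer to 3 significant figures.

0.500

Equal flux requires L_GX3690/d_GX3690² = L_GX1805/d_GX1805², so d_GX3690/d_GX1805 = √(L_GX3690/L_GX1805)
= √(0.250) = 0.5000.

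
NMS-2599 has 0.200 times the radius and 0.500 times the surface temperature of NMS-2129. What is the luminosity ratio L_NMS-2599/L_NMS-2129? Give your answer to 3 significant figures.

From the Stefan–Boltzmann law, L ∝ R²T⁴, so
L_NMS-2599/L_NMS-2129 = (R_NMS-2599/R_NMS-2129)² (T_NMS-2599/T_NMS-2129)⁴ = (0.200)² × (0.500)⁴ = 0.04000 × 0.06250 = 0.002500.

0.00250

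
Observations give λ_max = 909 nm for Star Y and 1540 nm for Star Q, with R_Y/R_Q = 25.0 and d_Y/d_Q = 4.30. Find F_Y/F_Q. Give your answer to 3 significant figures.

278

Wien's law: T_Y/T_Q = λ_Q/λ_Y = 1540/909 = 1.694.
L_Y/L_Q = (R_Y/R_Q)²(T_Y/T_Q)⁴ = (25.0)²(1.694)⁴ = 5149.
F_Y/F_Q = (L_Y/L_Q)/(d_Y/d_Q)² = 5149/(4.30)² = 278.5.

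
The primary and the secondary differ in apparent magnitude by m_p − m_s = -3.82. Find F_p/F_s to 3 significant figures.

33.7

F_p/F_s = 10^(−(m_p − m_s)/2.5) = 10^(3.82/2.5) = 10^1.528 = 33.73.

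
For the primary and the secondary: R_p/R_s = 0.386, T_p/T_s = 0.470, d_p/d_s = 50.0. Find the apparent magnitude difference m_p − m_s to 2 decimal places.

13.84

L_p/L_s = (0.386)²(0.470)⁴ = 0.007271.
F_p/F_s = (L_p/L_s)/(d_p/d_s)² = 0.007271/2500 = 2.908×10^-6.
m_p − m_s = −2.5 log₁₀(2.908×10^-6) = 13.84.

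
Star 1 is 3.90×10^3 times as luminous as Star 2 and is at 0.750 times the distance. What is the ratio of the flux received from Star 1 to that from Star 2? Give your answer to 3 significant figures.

F = L/(4πd²), so F_1/F_2 = (L_1/L_2) / (d_1/d_2)²
= 3.90×10^3 / (0.750)² = 3.90×10^3 / 0.5625 = 6933.

6.93×10^3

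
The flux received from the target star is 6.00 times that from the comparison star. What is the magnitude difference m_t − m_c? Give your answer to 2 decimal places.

m_t − m_c = −2.5 log₁₀(F_t/F_c) = −2.5 log₁₀(6.00) = −2.5 × (0.778) = -1.945.

-1.95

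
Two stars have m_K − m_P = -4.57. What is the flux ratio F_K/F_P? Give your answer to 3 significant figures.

67.3

F_K/F_P = 10^(−(m_K − m_P)/2.5) = 10^(4.57/2.5) = 10^1.828 = 67.30.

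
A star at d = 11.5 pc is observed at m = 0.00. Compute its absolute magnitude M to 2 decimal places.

M = m − 5 log₁₀(d/10 pc) = 0.00 − 5 log₁₀(11.5/10)
  = 0.00 − 5 × 0.061 = 0.00 − 0.30 = -0.30.

-0.30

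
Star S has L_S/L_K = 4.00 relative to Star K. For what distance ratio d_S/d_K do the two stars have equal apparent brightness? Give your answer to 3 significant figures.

2.00

Equal flux requires L_S/d_S² = L_K/d_K², so d_S/d_K = √(L_S/L_K)
= √(4.00) = 2.000.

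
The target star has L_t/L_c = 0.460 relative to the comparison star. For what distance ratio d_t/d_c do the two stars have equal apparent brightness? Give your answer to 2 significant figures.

Equal flux requires L_t/d_t² = L_c/d_c², so d_t/d_c = √(L_t/L_c)
= √(0.460) = 0.6782.

0.68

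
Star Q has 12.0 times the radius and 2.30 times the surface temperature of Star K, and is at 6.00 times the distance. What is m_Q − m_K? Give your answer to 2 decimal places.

-5.12

L_Q/L_K = (12.0)²(2.30)⁴ = 4030.
F_Q/F_K = (L_Q/L_K)/(d_Q/d_K)² = 4030/36.00 = 111.9.
m_Q − m_K = −2.5 log₁₀(111.9) = -5.12.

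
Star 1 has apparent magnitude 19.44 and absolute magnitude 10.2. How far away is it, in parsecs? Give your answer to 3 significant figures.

m − M = 5 log₁₀(d/10 pc)
19.44 − (10.2) = 9.24 = 5 log₁₀(d/10)
d = 10 × 10^(9.24/5) = 10 × 10^1.848 = 704.7 pc.

705 pc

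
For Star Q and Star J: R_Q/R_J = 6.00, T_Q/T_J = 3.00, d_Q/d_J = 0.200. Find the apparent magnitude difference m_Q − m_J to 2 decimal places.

L_Q/L_J = (6.00)²(3.00)⁴ = 2916.
F_Q/F_J = (L_Q/L_J)/(d_Q/d_J)² = 2916/0.04000 = 7.290×10^4.
m_Q − m_J = −2.5 log₁₀(7.290×10^4) = -12.16.

-12.16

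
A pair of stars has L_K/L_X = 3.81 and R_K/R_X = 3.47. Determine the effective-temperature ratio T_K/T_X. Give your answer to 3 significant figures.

L ∝ R²T⁴ gives T ∝ (L/R²)^(1/4), so
T_K/T_X = (3.81 / 3.47²)^(1/4) = (0.3164)^(1/4) = 0.7500.

0.750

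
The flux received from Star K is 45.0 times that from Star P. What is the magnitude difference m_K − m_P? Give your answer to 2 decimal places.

-4.13

m_K − m_P = −2.5 log₁₀(F_K/F_P) = −2.5 log₁₀(45.0) = −2.5 × (1.653) = -4.133.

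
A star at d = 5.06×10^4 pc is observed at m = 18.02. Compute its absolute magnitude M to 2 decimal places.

M = m − 5 log₁₀(d/10 pc) = 18.02 − 5 log₁₀(5.06×10^4/10)
  = 18.02 − 5 × 3.704 = 18.02 − 18.52 = -0.50.

-0.50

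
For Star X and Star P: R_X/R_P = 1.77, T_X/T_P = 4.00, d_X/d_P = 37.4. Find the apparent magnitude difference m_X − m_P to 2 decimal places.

L_X/L_P = (1.77)²(4.00)⁴ = 802.0.
F_X/F_P = (L_X/L_P)/(d_X/d_P)² = 802.0/1399 = 0.5734.
m_X − m_P = −2.5 log₁₀(0.5734) = 0.60.

0.60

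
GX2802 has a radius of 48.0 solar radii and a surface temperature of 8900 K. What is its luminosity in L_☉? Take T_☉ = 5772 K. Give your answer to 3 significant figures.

1.30×10^4 L_☉

L/L_☉ = (R/R_☉)² (T/T_☉)⁴ = (48.0)² × (8900/5772)⁴
       = 2304 × (1.542)⁴ = 2304 × 5.653 = 1.302×10^4.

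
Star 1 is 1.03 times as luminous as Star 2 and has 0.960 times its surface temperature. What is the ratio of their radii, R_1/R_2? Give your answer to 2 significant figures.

1.1

L ∝ R²T⁴ gives R ∝ √L / T², so
R_1/R_2 = √(1.03) / (0.960)² = 1.015 / 0.9216 = 1.101.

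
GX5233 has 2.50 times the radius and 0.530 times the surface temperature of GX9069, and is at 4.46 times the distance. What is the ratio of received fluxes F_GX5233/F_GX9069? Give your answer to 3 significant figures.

L_GX5233/L_GX9069 = (R_GX5233/R_GX9069)²(T_GX5233/T_GX9069)⁴ = (2.50)² × (0.530)⁴ = 0.4932.
F_GX5233/F_GX9069 = (L_GX5233/L_GX9069)/(d_GX5233/d_GX9069)² = 0.4932 / (4.46)² = 0.02479.

0.0248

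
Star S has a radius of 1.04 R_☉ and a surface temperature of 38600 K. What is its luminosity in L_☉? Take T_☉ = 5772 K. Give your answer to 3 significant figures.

L/L_☉ = (R/R_☉)² (T/T_☉)⁴ = (1.04)² × (38600/5772)⁴
       = 1.082 × (6.687)⁴ = 1.082 × 2000 = 2163.

2.16×10^3 L_☉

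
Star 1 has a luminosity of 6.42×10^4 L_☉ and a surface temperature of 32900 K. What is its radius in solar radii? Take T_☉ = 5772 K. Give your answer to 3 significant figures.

R/R_☉ = √(L/L_☉) / (T/T_☉)² = √(6.42×10^4) / (5.700)²
       = 253.4 / 32.49 = 7.799.

7.80 solar radii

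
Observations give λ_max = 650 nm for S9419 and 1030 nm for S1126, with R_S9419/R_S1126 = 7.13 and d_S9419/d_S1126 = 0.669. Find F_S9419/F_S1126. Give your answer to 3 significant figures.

716

Wien's law: T_S9419/T_S1126 = λ_S1126/λ_S9419 = 1030/650 = 1.585.
L_S9419/L_S1126 = (R_S9419/R_S1126)²(T_S9419/T_S1126)⁴ = (7.13)²(1.585)⁴ = 320.5.
F_S9419/F_S1126 = (L_S9419/L_S1126)/(d_S9419/d_S1126)² = 320.5/(0.669)² = 716.2.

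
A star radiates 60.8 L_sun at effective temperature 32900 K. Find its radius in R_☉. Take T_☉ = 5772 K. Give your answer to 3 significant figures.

0.240 R_☉

R/R_☉ = √(L/L_☉) / (T/T_☉)² = √(60.8) / (5.700)²
       = 7.797 / 32.49 = 0.2400.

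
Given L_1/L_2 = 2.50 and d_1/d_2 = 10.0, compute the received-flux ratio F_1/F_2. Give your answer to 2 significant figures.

F = L/(4πd²), so F_1/F_2 = (L_1/L_2) / (d_1/d_2)²
= 2.50 / (10.0)² = 2.50 / 100.0 = 0.02500.

0.025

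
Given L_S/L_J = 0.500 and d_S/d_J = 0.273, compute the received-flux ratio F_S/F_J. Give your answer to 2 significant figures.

6.7

F = L/(4πd²), so F_S/F_J = (L_S/L_J) / (d_S/d_J)²
= 0.500 / (0.273)² = 0.500 / 0.07453 = 6.709.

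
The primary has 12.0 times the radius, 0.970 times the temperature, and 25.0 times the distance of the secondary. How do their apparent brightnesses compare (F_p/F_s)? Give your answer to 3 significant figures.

L_p/L_s = (R_p/R_s)²(T_p/T_s)⁴ = (12.0)² × (0.970)⁴ = 127.5.
F_p/F_s = (L_p/L_s)/(d_p/d_s)² = 127.5 / (25.0)² = 0.2040.

0.204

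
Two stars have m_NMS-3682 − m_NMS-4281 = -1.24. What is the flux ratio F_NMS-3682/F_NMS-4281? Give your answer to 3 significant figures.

F_NMS-3682/F_NMS-4281 = 10^(−(m_NMS-3682 − m_NMS-4281)/2.5) = 10^(1.24/2.5) = 10^0.496 = 3.133.

3.13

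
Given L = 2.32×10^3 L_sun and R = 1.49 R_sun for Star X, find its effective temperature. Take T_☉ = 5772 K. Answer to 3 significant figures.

3.28×10^4 K

T/T_☉ = (L/L_☉)^(1/4) / (R/R_☉)^(1/2)
T = 5772 × (2.32×10^3)^(1/4) / √(1.49) = 5772 × 6.940 / 1.221 = 3.282×10^4 K.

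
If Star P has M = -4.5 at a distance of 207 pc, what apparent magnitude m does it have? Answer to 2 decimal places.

m = M + 5 log₁₀(d/10 pc) = -4.5 + 5 log₁₀(207/10)
  = -4.5 + 5 × 1.316 = -4.5 + 6.58 = 2.08.

2.08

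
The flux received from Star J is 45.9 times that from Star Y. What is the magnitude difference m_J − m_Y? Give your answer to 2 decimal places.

-4.15

m_J − m_Y = −2.5 log₁₀(F_J/F_Y) = −2.5 log₁₀(45.9) = −2.5 × (1.662) = -4.155.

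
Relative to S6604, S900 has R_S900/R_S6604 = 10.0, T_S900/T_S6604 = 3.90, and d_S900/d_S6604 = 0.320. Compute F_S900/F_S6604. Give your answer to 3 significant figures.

2.26×10^5

L_S900/L_S6604 = (R_S900/R_S6604)²(T_S900/T_S6604)⁴ = (10.0)² × (3.90)⁴ = 2.313×10^4.
F_S900/F_S6604 = (L_S900/L_S6604)/(d_S900/d_S6604)² = 2.313×10^4 / (0.320)² = 2.259×10^5.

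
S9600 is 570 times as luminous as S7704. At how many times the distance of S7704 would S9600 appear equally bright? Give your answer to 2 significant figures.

Equal flux requires L_S9600/d_S9600² = L_S7704/d_S7704², so d_S9600/d_S7704 = √(L_S9600/L_S7704)
= √(570) = 23.87.

24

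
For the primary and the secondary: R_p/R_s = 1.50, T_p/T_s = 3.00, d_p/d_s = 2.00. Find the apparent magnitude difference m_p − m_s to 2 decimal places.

L_p/L_s = (1.50)²(3.00)⁴ = 182.2.
F_p/F_s = (L_p/L_s)/(d_p/d_s)² = 182.2/4.000 = 45.56.
m_p − m_s = −2.5 log₁₀(45.56) = -4.15.

-4.15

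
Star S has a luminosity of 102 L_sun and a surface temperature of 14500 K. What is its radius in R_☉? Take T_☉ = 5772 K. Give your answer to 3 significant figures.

1.60 R_☉

R/R_☉ = √(L/L_☉) / (T/T_☉)² = √(102) / (2.512)²
       = 10.10 / 6.311 = 1.600.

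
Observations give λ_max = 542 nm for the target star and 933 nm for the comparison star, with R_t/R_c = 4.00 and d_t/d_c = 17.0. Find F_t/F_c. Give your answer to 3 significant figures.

Wien's law: T_t/T_c = λ_c/λ_t = 933/542 = 1.721.
L_t/L_c = (R_t/R_c)²(T_t/T_c)⁴ = (4.00)²(1.721)⁴ = 140.5.
F_t/F_c = (L_t/L_c)/(d_t/d_c)² = 140.5/(17.0)² = 0.4861.

0.486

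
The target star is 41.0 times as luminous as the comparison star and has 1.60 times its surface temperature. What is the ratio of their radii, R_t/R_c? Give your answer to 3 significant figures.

2.50

L ∝ R²T⁴ gives R ∝ √L / T², so
R_t/R_c = √(41.0) / (1.60)² = 6.403 / 2.560 = 2.501.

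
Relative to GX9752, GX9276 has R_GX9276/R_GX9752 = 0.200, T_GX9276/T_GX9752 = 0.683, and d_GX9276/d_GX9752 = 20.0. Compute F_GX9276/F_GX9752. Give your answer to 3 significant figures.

L_GX9276/L_GX9752 = (R_GX9276/R_GX9752)²(T_GX9276/T_GX9752)⁴ = (0.200)² × (0.683)⁴ = 0.008704.
F_GX9276/F_GX9752 = (L_GX9276/L_GX9752)/(d_GX9276/d_GX9752)² = 0.008704 / (20.0)² = 2.176×10^-5.

2.18×10^-5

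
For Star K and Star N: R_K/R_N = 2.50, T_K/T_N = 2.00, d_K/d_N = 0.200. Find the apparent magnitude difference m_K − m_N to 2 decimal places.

L_K/L_N = (2.50)²(2.00)⁴ = 100.0.
F_K/F_N = (L_K/L_N)/(d_K/d_N)² = 100.0/0.04000 = 2500.
m_K − m_N = −2.5 log₁₀(2500) = -8.49.

-8.49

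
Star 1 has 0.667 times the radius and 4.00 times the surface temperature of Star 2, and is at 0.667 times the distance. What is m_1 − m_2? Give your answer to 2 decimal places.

-6.02

L_1/L_2 = (0.667)²(4.00)⁴ = 113.9.
F_1/F_2 = (L_1/L_2)/(d_1/d_2)² = 113.9/0.4449 = 256.0.
m_1 − m_2 = −2.5 log₁₀(256.0) = -6.02.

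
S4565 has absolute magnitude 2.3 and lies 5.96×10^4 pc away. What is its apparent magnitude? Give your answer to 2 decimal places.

m = M + 5 log₁₀(d/10 pc) = 2.3 + 5 log₁₀(5.96×10^4/10)
  = 2.3 + 5 × 3.775 = 2.3 + 18.88 = 21.18.

21.18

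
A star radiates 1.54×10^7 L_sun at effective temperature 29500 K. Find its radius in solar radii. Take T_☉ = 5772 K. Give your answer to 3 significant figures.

150 solar radii

R/R_☉ = √(L/L_☉) / (T/T_☉)² = √(1.54×10^7) / (5.111)²
       = 3924 / 26.12 = 150.2.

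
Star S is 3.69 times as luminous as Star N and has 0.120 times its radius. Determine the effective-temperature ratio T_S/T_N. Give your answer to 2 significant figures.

4.0

L ∝ R²T⁴ gives T ∝ (L/R²)^(1/4), so
T_S/T_N = (3.69 / 0.120²)^(1/4) = (256.2)^(1/4) = 4.001.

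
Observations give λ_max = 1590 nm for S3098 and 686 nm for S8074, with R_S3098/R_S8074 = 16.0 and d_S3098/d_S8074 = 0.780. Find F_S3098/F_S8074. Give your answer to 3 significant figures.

Wien's law: T_S3098/T_S8074 = λ_S8074/λ_S3098 = 686/1590 = 0.4314.
L_S3098/L_S8074 = (R_S3098/R_S8074)²(T_S3098/T_S8074)⁴ = (16.0)²(0.4314)⁴ = 8.870.
F_S3098/F_S8074 = (L_S3098/L_S8074)/(d_S3098/d_S8074)² = 8.870/(0.780)² = 14.58.

14.6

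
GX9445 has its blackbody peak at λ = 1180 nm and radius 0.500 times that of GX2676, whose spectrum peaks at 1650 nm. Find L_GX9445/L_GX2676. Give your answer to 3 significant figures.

Wien's law gives T ∝ 1/λ_max, so T_GX9445/T_GX2676 = λ_GX2676/λ_GX9445 = 1650/1180 = 1.398.
Then L ∝ R²T⁴ gives L_GX9445/L_GX2676 = (0.500)² × (1.398)⁴ = 0.2500 × 3.823 = 0.9558.

0.956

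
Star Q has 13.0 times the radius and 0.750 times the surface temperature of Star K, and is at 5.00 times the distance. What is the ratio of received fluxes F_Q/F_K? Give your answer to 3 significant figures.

2.14

L_Q/L_K = (R_Q/R_K)²(T_Q/T_K)⁴ = (13.0)² × (0.750)⁴ = 53.47.
F_Q/F_K = (L_Q/L_K)/(d_Q/d_K)² = 53.47 / (5.00)² = 2.139.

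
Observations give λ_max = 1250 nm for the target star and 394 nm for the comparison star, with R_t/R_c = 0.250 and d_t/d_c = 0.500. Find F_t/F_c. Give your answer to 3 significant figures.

Wien's law: T_t/T_c = λ_c/λ_t = 394/1250 = 0.3152.
L_t/L_c = (R_t/R_c)²(T_t/T_c)⁴ = (0.250)²(0.3152)⁴ = 6.169×10^-4.
F_t/F_c = (L_t/L_c)/(d_t/d_c)² = 6.169×10^-4/(0.500)² = 0.002468.

0.00247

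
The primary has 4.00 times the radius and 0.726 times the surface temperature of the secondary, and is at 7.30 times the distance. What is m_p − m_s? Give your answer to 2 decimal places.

L_p/L_s = (4.00)²(0.726)⁴ = 4.445.
F_p/F_s = (L_p/L_s)/(d_p/d_s)² = 4.445/53.29 = 0.08341.
m_p − m_s = −2.5 log₁₀(0.08341) = 2.70.

2.70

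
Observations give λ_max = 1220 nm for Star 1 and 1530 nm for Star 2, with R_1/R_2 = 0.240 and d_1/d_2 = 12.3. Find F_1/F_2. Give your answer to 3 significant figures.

9.42×10^-4

Wien's law: T_1/T_2 = λ_2/λ_1 = 1530/1220 = 1.254.
L_1/L_2 = (R_1/R_2)²(T_1/T_2)⁴ = (0.240)²(1.254)⁴ = 0.1425.
F_1/F_2 = (L_1/L_2)/(d_1/d_2)² = 0.1425/(12.3)² = 9.418×10^-4.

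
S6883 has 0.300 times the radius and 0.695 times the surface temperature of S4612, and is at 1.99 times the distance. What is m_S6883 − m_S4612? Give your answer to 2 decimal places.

L_S6883/L_S4612 = (0.300)²(0.695)⁴ = 0.02100.
F_S6883/F_S4612 = (L_S6883/L_S4612)/(d_S6883/d_S4612)² = 0.02100/3.960 = 0.005302.
m_S6883 − m_S4612 = −2.5 log₁₀(0.005302) = 5.69.

5.69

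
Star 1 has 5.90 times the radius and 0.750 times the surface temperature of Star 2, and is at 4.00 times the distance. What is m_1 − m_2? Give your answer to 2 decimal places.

L_1/L_2 = (5.90)²(0.750)⁴ = 11.01.
F_1/F_2 = (L_1/L_2)/(d_1/d_2)² = 11.01/16.00 = 0.6884.
m_1 − m_2 = −2.5 log₁₀(0.6884) = 0.41.

0.41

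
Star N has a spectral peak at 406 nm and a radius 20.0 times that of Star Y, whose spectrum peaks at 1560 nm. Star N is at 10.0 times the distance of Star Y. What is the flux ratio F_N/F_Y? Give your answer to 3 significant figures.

Wien's law: T_N/T_Y = λ_Y/λ_N = 1560/406 = 3.842.
L_N/L_Y = (R_N/R_Y)²(T_N/T_Y)⁴ = (20.0)²(3.842)⁴ = 8.719×10^4.
F_N/F_Y = (L_N/L_Y)/(d_N/d_Y)² = 8.719×10^4/(10.0)² = 871.9.

872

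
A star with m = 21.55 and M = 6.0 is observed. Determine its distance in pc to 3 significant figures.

m − M = 5 log₁₀(d/10 pc)
21.55 − (6.0) = 15.55 = 5 log₁₀(d/10)
d = 10 × 10^(15.55/5) = 10 × 10^3.110 = 1.288×10^4 pc.

1.29×10^4 pc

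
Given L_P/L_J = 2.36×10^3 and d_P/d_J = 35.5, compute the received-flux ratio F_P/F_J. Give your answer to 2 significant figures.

F = L/(4πd²), so F_P/F_J = (L_P/L_J) / (d_P/d_J)²
= 2.36×10^3 / (35.5)² = 2.36×10^3 / 1260 = 1.873.

1.9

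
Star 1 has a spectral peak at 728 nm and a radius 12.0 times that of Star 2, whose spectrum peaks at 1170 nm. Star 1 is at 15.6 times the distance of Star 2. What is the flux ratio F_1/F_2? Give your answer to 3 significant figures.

3.95

Wien's law: T_1/T_2 = λ_2/λ_1 = 1170/728 = 1.607.
L_1/L_2 = (R_1/R_2)²(T_1/T_2)⁴ = (12.0)²(1.607)⁴ = 960.7.
F_1/F_2 = (L_1/L_2)/(d_1/d_2)² = 960.7/(15.6)² = 3.948.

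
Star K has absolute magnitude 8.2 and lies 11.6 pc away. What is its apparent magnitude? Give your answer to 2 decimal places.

m = M + 5 log₁₀(d/10 pc) = 8.2 + 5 log₁₀(11.6/10)
  = 8.2 + 5 × 0.064 = 8.2 + 0.32 = 8.52.

8.52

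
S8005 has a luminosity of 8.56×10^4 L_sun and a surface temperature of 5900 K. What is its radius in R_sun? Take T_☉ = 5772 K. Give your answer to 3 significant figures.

280 R_sun

R/R_☉ = √(L/L_☉) / (T/T_☉)² = √(8.56×10^4) / (1.022)²
       = 292.6 / 1.045 = 280.0.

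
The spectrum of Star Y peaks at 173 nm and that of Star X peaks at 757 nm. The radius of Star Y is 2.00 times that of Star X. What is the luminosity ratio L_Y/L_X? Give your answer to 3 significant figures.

1.47×10^3

Wien's law gives T ∝ 1/λ_max, so T_Y/T_X = λ_X/λ_Y = 757/173 = 4.376.
Then L ∝ R²T⁴ gives L_Y/L_X = (2.00)² × (4.376)⁴ = 4.000 × 366.6 = 1466.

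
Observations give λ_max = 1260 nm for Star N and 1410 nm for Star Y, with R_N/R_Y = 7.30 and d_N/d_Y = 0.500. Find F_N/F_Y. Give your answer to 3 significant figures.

Wien's law: T_N/T_Y = λ_Y/λ_N = 1410/1260 = 1.119.
L_N/L_Y = (R_N/R_Y)²(T_N/T_Y)⁴ = (7.30)²(1.119)⁴ = 83.57.
F_N/F_Y = (L_N/L_Y)/(d_N/d_Y)² = 83.57/(0.500)² = 334.3.

334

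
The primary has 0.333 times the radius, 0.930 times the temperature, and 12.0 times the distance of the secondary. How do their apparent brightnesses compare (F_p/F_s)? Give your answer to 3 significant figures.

5.76×10^-4

L_p/L_s = (R_p/R_s)²(T_p/T_s)⁴ = (0.333)² × (0.930)⁴ = 0.08295.
F_p/F_s = (L_p/L_s)/(d_p/d_s)² = 0.08295 / (12.0)² = 5.760×10^-4.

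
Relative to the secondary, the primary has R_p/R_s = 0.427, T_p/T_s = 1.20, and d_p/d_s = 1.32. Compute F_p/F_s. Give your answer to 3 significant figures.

0.217

L_p/L_s = (R_p/R_s)²(T_p/T_s)⁴ = (0.427)² × (1.20)⁴ = 0.3781.
F_p/F_s = (L_p/L_s)/(d_p/d_s)² = 0.3781 / (1.32)² = 0.2170.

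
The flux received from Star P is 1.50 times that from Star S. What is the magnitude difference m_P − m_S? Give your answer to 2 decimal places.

m_P − m_S = −2.5 log₁₀(F_P/F_S) = −2.5 log₁₀(1.50) = −2.5 × (0.176) = -0.440.

-0.44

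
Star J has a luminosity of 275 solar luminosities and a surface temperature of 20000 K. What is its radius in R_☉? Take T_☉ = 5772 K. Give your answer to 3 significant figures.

R/R_☉ = √(L/L_☉) / (T/T_☉)² = √(275) / (3.465)²
       = 16.58 / 12.01 = 1.381.

1.38 R_☉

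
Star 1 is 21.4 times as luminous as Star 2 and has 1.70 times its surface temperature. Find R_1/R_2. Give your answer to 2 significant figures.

1.6

L ∝ R²T⁴ gives R ∝ √L / T², so
R_1/R_2 = √(21.4) / (1.70)² = 4.626 / 2.890 = 1.601.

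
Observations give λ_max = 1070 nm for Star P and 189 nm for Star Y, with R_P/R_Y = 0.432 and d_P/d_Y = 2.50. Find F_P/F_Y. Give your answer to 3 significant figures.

2.91×10^-5

Wien's law: T_P/T_Y = λ_Y/λ_P = 189/1070 = 0.1766.
L_P/L_Y = (R_P/R_Y)²(T_P/T_Y)⁴ = (0.432)²(0.1766)⁴ = 1.817×10^-4.
F_P/F_Y = (L_P/L_Y)/(d_P/d_Y)² = 1.817×10^-4/(2.50)² = 2.907×10^-5.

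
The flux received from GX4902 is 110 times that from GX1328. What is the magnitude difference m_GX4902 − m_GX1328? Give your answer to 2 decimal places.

m_GX4902 − m_GX1328 = −2.5 log₁₀(F_GX4902/F_GX1328) = −2.5 log₁₀(110) = −2.5 × (2.041) = -5.103.

-5.10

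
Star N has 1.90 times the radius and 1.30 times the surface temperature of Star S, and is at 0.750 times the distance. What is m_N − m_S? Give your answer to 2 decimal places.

L_N/L_S = (1.90)²(1.30)⁴ = 10.31.
F_N/F_S = (L_N/L_S)/(d_N/d_S)² = 10.31/0.5625 = 18.33.
m_N − m_S = −2.5 log₁₀(18.33) = -3.16.

-3.16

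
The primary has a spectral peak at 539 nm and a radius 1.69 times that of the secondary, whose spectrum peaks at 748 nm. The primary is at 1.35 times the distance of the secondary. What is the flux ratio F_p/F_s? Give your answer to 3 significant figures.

Wien's law: T_p/T_s = λ_s/λ_p = 748/539 = 1.388.
L_p/L_s = (R_p/R_s)²(T_p/T_s)⁴ = (1.69)²(1.388)⁴ = 10.59.
F_p/F_s = (L_p/L_s)/(d_p/d_s)² = 10.59/(1.35)² = 5.812.

5.81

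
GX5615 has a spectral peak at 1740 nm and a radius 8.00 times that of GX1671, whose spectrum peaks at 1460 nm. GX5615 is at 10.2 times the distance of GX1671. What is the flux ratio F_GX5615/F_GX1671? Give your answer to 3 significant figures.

0.305

Wien's law: T_GX5615/T_GX1671 = λ_GX1671/λ_GX5615 = 1460/1740 = 0.8391.
L_GX5615/L_GX1671 = (R_GX5615/R_GX1671)²(T_GX5615/T_GX1671)⁴ = (8.00)²(0.8391)⁴ = 31.72.
F_GX5615/F_GX1671 = (L_GX5615/L_GX1671)/(d_GX5615/d_GX1671)² = 31.72/(10.2)² = 0.3049.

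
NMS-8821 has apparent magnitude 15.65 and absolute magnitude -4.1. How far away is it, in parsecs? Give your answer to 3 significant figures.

m − M = 5 log₁₀(d/10 pc)
15.65 − (-4.1) = 19.75 = 5 log₁₀(d/10)
d = 10 × 10^(19.75/5) = 10 × 10^3.950 = 8.913×10^4 pc.

8.91×10^4 pc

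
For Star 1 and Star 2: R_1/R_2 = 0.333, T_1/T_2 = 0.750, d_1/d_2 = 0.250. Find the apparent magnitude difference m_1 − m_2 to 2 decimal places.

L_1/L_2 = (0.333)²(0.750)⁴ = 0.03509.
F_1/F_2 = (L_1/L_2)/(d_1/d_2)² = 0.03509/0.06250 = 0.5614.
m_1 − m_2 = −2.5 log₁₀(0.5614) = 0.63.

0.63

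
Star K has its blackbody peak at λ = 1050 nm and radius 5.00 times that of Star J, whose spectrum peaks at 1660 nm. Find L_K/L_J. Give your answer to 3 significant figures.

156

Wien's law gives T ∝ 1/λ_max, so T_K/T_J = λ_J/λ_K = 1660/1050 = 1.581.
Then L ∝ R²T⁴ gives L_K/L_J = (5.00)² × (1.581)⁴ = 25.00 × 6.247 = 156.2.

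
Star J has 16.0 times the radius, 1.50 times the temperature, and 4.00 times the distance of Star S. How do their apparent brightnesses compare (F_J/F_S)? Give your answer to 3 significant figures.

81.0

L_J/L_S = (R_J/R_S)²(T_J/T_S)⁴ = (16.0)² × (1.50)⁴ = 1296.
F_J/F_S = (L_J/L_S)/(d_J/d_S)² = 1296 / (4.00)² = 81.00.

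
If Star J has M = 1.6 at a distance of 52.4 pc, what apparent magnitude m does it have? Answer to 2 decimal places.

5.20

m = M + 5 log₁₀(d/10 pc) = 1.6 + 5 log₁₀(52.4/10)
  = 1.6 + 5 × 0.719 = 1.6 + 3.60 = 5.20.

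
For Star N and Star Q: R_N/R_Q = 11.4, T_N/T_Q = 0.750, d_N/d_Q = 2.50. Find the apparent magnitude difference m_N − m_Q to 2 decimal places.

-2.05

L_N/L_Q = (11.4)²(0.750)⁴ = 41.12.
F_N/F_Q = (L_N/L_Q)/(d_N/d_Q)² = 41.12/6.250 = 6.579.
m_N − m_Q = −2.5 log₁₀(6.579) = -2.05.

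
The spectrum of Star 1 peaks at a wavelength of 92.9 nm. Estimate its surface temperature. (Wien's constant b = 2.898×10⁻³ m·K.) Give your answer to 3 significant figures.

3.12×10^4 K

T = b/λ_max = 2.898×10⁻³ / (92.9×10⁻⁹) = 3.119×10^4 K.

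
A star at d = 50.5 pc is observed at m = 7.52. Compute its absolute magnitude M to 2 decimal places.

M = m − 5 log₁₀(d/10 pc) = 7.52 − 5 log₁₀(50.5/10)
  = 7.52 − 5 × 0.703 = 7.52 − 3.52 = 4.00.

4.00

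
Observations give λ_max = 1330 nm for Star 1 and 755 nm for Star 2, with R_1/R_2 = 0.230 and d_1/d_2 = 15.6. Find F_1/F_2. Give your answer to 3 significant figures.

2.26×10^-5

Wien's law: T_1/T_2 = λ_2/λ_1 = 755/1330 = 0.5677.
L_1/L_2 = (R_1/R_2)²(T_1/T_2)⁴ = (0.230)²(0.5677)⁴ = 0.005493.
F_1/F_2 = (L_1/L_2)/(d_1/d_2)² = 0.005493/(15.6)² = 2.257×10^-5.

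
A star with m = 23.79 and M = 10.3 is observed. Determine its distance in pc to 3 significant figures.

4.99×10^3 pc

m − M = 5 log₁₀(d/10 pc)
23.79 − (10.3) = 13.49 = 5 log₁₀(d/10)
d = 10 × 10^(13.49/5) = 10 × 10^2.698 = 4989 pc.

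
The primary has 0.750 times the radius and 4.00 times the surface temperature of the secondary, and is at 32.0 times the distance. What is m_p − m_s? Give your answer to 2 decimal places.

2.13

L_p/L_s = (0.750)²(4.00)⁴ = 144.0.
F_p/F_s = (L_p/L_s)/(d_p/d_s)² = 144.0/1024 = 0.1406.
m_p − m_s = −2.5 log₁₀(0.1406) = 2.13.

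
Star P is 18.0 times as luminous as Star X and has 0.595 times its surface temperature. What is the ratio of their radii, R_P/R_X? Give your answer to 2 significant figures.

12

L ∝ R²T⁴ gives R ∝ √L / T², so
R_P/R_X = √(18.0) / (0.595)² = 4.243 / 0.3540 = 11.98.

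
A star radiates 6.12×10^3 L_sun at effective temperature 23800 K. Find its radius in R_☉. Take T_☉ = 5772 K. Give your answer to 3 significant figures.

R/R_☉ = √(L/L_☉) / (T/T_☉)² = √(6.12×10^3) / (4.123)²
       = 78.23 / 17.00 = 4.601.

4.60 R_☉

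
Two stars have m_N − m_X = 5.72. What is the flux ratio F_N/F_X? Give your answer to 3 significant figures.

F_N/F_X = 10^(−(m_N − m_X)/2.5) = 10^(-5.72/2.5) = 10^-2.288 = 0.005152.

0.00515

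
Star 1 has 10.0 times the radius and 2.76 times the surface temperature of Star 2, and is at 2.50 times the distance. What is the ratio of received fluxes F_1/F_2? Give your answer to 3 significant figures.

L_1/L_2 = (R_1/R_2)²(T_1/T_2)⁴ = (10.0)² × (2.76)⁴ = 5803.
F_1/F_2 = (L_1/L_2)/(d_1/d_2)² = 5803 / (2.50)² = 928.4.

928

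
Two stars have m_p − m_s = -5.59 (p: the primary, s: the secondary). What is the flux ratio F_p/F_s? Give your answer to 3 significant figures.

F_p/F_s = 10^(−(m_p − m_s)/2.5) = 10^(5.59/2.5) = 10^2.236 = 172.2.

172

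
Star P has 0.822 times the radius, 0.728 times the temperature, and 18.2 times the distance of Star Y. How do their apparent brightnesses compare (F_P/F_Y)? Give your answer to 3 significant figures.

L_P/L_Y = (R_P/R_Y)²(T_P/T_Y)⁴ = (0.822)² × (0.728)⁴ = 0.1898.
F_P/F_Y = (L_P/L_Y)/(d_P/d_Y)² = 0.1898 / (18.2)² = 5.730×10^-4.

5.73×10^-4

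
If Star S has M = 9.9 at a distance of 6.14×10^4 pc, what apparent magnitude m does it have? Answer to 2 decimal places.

m = M + 5 log₁₀(d/10 pc) = 9.9 + 5 log₁₀(6.14×10^4/10)
  = 9.9 + 5 × 3.788 = 9.9 + 18.94 = 28.84.

28.84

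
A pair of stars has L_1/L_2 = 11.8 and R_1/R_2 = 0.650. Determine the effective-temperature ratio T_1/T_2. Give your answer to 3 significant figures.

L ∝ R²T⁴ gives T ∝ (L/R²)^(1/4), so
T_1/T_2 = (11.8 / 0.650²)^(1/4) = (27.93)^(1/4) = 2.299.

2.30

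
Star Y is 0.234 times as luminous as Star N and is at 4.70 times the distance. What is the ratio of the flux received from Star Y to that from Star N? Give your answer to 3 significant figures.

F = L/(4πd²), so F_Y/F_N = (L_Y/L_N) / (d_Y/d_N)²
= 0.234 / (4.70)² = 0.234 / 22.09 = 0.01059.

0.0106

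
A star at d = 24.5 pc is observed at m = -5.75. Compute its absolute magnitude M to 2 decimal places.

M = m − 5 log₁₀(d/10 pc) = -5.75 − 5 log₁₀(24.5/10)
  = -5.75 − 5 × 0.389 = -5.75 − 1.95 = -7.70.

-7.70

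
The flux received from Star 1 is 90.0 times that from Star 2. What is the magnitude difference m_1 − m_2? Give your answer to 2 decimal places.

m_1 − m_2 = −2.5 log₁₀(F_1/F_2) = −2.5 log₁₀(90.0) = −2.5 × (1.954) = -4.886.

-4.89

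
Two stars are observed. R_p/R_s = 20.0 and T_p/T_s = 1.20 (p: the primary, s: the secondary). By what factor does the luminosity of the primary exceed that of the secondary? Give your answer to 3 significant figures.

From the Stefan–Boltzmann law, L ∝ R²T⁴, so
L_p/L_s = (R_p/R_s)² (T_p/T_s)⁴ = (20.0)² × (1.20)⁴ = 400.0 × 2.074 = 829.4.

829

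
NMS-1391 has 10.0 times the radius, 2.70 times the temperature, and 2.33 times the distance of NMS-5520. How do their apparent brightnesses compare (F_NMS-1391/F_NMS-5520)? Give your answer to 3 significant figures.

979

L_NMS-1391/L_NMS-5520 = (R_NMS-1391/R_NMS-5520)²(T_NMS-1391/T_NMS-5520)⁴ = (10.0)² × (2.70)⁴ = 5314.
F_NMS-1391/F_NMS-5520 = (L_NMS-1391/L_NMS-5520)/(d_NMS-1391/d_NMS-5520)² = 5314 / (2.33)² = 978.9.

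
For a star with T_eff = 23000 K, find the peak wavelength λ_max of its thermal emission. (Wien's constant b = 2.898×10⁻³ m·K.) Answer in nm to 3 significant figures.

126 nm

λ_max = b/T = 2.898×10⁻³ / 23000 = 1.26×10^-7 m = 126.0 nm.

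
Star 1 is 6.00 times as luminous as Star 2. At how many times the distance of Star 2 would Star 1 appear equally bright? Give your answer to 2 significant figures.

Equal flux requires L_1/d_1² = L_2/d_2², so d_1/d_2 = √(L_1/L_2)
= √(6.00) = 2.449.

2.4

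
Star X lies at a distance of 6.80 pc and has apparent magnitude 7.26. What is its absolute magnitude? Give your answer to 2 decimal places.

8.10

M = m − 5 log₁₀(d/10 pc) = 7.26 − 5 log₁₀(6.80/10)
  = 7.26 − 5 × -0.167 = 7.26 − -0.84 = 8.10.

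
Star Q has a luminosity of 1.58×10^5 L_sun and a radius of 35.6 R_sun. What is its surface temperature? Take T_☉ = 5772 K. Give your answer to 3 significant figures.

T/T_☉ = (L/L_☉)^(1/4) / (R/R_☉)^(1/2)
T = 5772 × (1.58×10^5)^(1/4) / √(35.6) = 5772 × 19.94 / 5.967 = 1.929×10^4 K.

1.93×10^4 K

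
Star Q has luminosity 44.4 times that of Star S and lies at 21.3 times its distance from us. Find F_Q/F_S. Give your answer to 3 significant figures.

0.0979

F = L/(4πd²), so F_Q/F_S = (L_Q/L_S) / (d_Q/d_S)²
= 44.4 / (21.3)² = 44.4 / 453.7 = 0.09786.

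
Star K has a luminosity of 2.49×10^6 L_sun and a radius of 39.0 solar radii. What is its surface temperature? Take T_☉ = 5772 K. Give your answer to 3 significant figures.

3.67×10^4 K

T/T_☉ = (L/L_☉)^(1/4) / (R/R_☉)^(1/2)
T = 5772 × (2.49×10^6)^(1/4) / √(39.0) = 5772 × 39.72 / 6.245 = 3.672×10^4 K.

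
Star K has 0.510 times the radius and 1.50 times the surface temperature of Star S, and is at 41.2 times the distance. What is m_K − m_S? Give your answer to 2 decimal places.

7.78

L_K/L_S = (0.510)²(1.50)⁴ = 1.317.
F_K/F_S = (L_K/L_S)/(d_K/d_S)² = 1.317/1697 = 7.757×10^-4.
m_K − m_S = −2.5 log₁₀(7.757×10^-4) = 7.78.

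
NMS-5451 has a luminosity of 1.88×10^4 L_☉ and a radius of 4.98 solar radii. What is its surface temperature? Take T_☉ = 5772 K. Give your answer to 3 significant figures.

T/T_☉ = (L/L_☉)^(1/4) / (R/R_☉)^(1/2)
T = 5772 × (1.88×10^4)^(1/4) / √(4.98) = 5772 × 11.71 / 2.232 = 3.029×10^4 K.

3.03×10^4 K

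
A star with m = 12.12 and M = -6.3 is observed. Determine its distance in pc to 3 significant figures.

m − M = 5 log₁₀(d/10 pc)
12.12 − (-6.3) = 18.42 = 5 log₁₀(d/10)
d = 10 × 10^(18.42/5) = 10 × 10^3.684 = 4.831×10^4 pc.

4.83×10^4 pc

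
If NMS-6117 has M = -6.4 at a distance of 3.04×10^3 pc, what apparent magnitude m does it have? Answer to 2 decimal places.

6.01

m = M + 5 log₁₀(d/10 pc) = -6.4 + 5 log₁₀(3.04×10^3/10)
  = -6.4 + 5 × 2.483 = -6.4 + 12.41 = 6.01.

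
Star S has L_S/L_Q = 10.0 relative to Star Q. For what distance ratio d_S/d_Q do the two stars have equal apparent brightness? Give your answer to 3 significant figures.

Equal flux requires L_S/d_S² = L_Q/d_Q², so d_S/d_Q = √(L_S/L_Q)
= √(10.0) = 3.162.

3.16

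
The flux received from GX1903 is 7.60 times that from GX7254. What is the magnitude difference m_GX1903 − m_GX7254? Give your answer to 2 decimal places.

m_GX1903 − m_GX7254 = −2.5 log₁₀(F_GX1903/F_GX7254) = −2.5 log₁₀(7.60) = −2.5 × (0.881) = -2.202.

-2.20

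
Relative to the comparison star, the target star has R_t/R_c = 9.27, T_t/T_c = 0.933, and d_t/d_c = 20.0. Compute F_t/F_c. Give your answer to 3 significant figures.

L_t/L_c = (R_t/R_c)²(T_t/T_c)⁴ = (9.27)² × (0.933)⁴ = 65.12.
F_t/F_c = (L_t/L_c)/(d_t/d_c)² = 65.12 / (20.0)² = 0.1628.

0.163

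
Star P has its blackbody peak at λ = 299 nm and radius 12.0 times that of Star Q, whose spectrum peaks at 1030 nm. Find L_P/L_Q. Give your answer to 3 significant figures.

2.03×10^4

Wien's law gives T ∝ 1/λ_max, so T_P/T_Q = λ_Q/λ_P = 1030/299 = 3.445.
Then L ∝ R²T⁴ gives L_P/L_Q = (12.0)² × (3.445)⁴ = 144.0 × 140.8 = 2.028×10^4.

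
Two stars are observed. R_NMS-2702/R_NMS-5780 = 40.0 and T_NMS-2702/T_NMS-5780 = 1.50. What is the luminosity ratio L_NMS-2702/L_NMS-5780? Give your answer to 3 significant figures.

From the Stefan–Boltzmann law, L ∝ R²T⁴, so
L_NMS-2702/L_NMS-5780 = (R_NMS-2702/R_NMS-5780)² (T_NMS-2702/T_NMS-5780)⁴ = (40.0)² × (1.50)⁴ = 1600 × 5.062 = 8100.

8.10×10^3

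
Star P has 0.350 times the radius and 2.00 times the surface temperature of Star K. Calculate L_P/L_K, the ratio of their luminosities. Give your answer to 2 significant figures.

From the Stefan–Boltzmann law, L ∝ R²T⁴, so
L_P/L_K = (R_P/R_K)² (T_P/T_K)⁴ = (0.350)² × (2.00)⁴ = 0.1225 × 16.00 = 1.960.

2.0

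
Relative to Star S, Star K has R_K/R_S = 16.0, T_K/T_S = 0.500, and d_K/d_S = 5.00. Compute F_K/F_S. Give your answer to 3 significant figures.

0.640

L_K/L_S = (R_K/R_S)²(T_K/T_S)⁴ = (16.0)² × (0.500)⁴ = 16.00.
F_K/F_S = (L_K/L_S)/(d_K/d_S)² = 16.00 / (5.00)² = 0.6400.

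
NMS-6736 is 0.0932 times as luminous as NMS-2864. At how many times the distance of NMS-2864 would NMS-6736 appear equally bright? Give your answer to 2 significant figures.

0.31

Equal flux requires L_NMS-6736/d_NMS-6736² = L_NMS-2864/d_NMS-2864², so d_NMS-6736/d_NMS-2864 = √(L_NMS-6736/L_NMS-2864)
= √(0.0932) = 0.3053.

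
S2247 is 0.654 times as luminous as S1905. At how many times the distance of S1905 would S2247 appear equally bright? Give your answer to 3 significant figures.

Equal flux requires L_S2247/d_S2247² = L_S1905/d_S1905², so d_S2247/d_S1905 = √(L_S2247/L_S1905)
= √(0.654) = 0.8087.

0.809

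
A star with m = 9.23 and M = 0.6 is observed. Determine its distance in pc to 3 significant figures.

532 pc

m − M = 5 log₁₀(d/10 pc)
9.23 − (0.6) = 8.63 = 5 log₁₀(d/10)
d = 10 × 10^(8.63/5) = 10 × 10^1.726 = 532.1 pc.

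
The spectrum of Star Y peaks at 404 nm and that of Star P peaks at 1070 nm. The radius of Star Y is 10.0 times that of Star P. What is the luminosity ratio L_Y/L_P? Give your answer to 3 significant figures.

Wien's law gives T ∝ 1/λ_max, so T_Y/T_P = λ_P/λ_Y = 1070/404 = 2.649.
Then L ∝ R²T⁴ gives L_Y/L_P = (10.0)² × (2.649)⁴ = 100.0 × 49.21 = 4921.

4.92×10^3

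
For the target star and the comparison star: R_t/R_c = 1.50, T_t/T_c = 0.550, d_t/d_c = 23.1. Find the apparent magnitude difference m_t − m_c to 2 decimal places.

8.53

L_t/L_c = (1.50)²(0.550)⁴ = 0.2059.
F_t/F_c = (L_t/L_c)/(d_t/d_c)² = 0.2059/533.6 = 3.858×10^-4.
m_t − m_c = −2.5 log₁₀(3.858×10^-4) = 8.53.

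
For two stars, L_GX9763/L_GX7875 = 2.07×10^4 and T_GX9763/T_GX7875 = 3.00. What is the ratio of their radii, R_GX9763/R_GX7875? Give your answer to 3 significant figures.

L ∝ R²T⁴ gives R ∝ √L / T², so
R_GX9763/R_GX7875 = √(2.07×10^4) / (3.00)² = 143.9 / 9.000 = 15.99.

16.0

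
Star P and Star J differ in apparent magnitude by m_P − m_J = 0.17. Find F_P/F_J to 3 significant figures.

0.855

F_P/F_J = 10^(−(m_P − m_J)/2.5) = 10^(-0.17/2.5) = 10^-0.068 = 0.8551.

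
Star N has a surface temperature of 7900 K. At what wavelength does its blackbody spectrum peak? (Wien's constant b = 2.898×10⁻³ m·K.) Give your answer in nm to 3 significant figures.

367 nm

λ_max = b/T = 2.898×10⁻³ / 7900 = 3.67×10^-7 m = 366.8 nm.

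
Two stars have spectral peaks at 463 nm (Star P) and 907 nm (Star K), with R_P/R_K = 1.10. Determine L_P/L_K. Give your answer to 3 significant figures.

17.8

Wien's law gives T ∝ 1/λ_max, so T_P/T_K = λ_K/λ_P = 907/463 = 1.959.
Then L ∝ R²T⁴ gives L_P/L_K = (1.10)² × (1.959)⁴ = 1.210 × 14.73 = 17.82.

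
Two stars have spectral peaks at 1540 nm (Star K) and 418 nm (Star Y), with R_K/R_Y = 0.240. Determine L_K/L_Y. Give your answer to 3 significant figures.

Wien's law gives T ∝ 1/λ_max, so T_K/T_Y = λ_Y/λ_K = 418/1540 = 0.2714.
Then L ∝ R²T⁴ gives L_K/L_Y = (0.240)² × (0.2714)⁴ = 0.05760 × 0.005428 = 3.126×10^-4.

3.13×10^-4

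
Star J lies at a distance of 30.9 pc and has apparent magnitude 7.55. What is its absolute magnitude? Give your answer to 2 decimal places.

M = m − 5 log₁₀(d/10 pc) = 7.55 − 5 log₁₀(30.9/10)
  = 7.55 − 5 × 0.490 = 7.55 − 2.45 = 5.10.

5.10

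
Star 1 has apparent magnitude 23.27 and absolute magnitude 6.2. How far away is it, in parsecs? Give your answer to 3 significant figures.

m − M = 5 log₁₀(d/10 pc)
23.27 − (6.2) = 17.07 = 5 log₁₀(d/10)
d = 10 × 10^(17.07/5) = 10 × 10^3.414 = 2.594×10^4 pc.

2.59×10^4 pc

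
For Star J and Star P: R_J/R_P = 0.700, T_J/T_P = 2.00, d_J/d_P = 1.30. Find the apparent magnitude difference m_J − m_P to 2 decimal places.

-1.67

L_J/L_P = (0.700)²(2.00)⁴ = 7.840.
F_J/F_P = (L_J/L_P)/(d_J/d_P)² = 7.840/1.690 = 4.639.
m_J − m_P = −2.5 log₁₀(4.639) = -1.67.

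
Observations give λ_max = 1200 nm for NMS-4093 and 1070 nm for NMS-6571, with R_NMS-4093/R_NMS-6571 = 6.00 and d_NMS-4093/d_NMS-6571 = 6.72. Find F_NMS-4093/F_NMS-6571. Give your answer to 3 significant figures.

Wien's law: T_NMS-4093/T_NMS-6571 = λ_NMS-6571/λ_NMS-4093 = 1070/1200 = 0.8917.
L_NMS-4093/L_NMS-6571 = (R_NMS-4093/R_NMS-6571)²(T_NMS-4093/T_NMS-6571)⁴ = (6.00)²(0.8917)⁴ = 22.76.
F_NMS-4093/F_NMS-6571 = (L_NMS-4093/L_NMS-6571)/(d_NMS-4093/d_NMS-6571)² = 22.76/(6.72)² = 0.5039.

0.504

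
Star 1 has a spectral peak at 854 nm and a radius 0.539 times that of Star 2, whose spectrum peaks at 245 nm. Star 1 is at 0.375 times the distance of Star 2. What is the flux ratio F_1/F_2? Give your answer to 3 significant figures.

Wien's law: T_1/T_2 = λ_2/λ_1 = 245/854 = 0.2869.
L_1/L_2 = (R_1/R_2)²(T_1/T_2)⁴ = (0.539)²(0.2869)⁴ = 0.001968.
F_1/F_2 = (L_1/L_2)/(d_1/d_2)² = 0.001968/(0.375)² = 0.01399.

0.0140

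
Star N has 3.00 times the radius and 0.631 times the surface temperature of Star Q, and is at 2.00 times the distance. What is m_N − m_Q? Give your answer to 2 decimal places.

1.12

L_N/L_Q = (3.00)²(0.631)⁴ = 1.427.
F_N/F_Q = (L_N/L_Q)/(d_N/d_Q)² = 1.427/4.000 = 0.3567.
m_N − m_Q = −2.5 log₁₀(0.3567) = 1.12.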